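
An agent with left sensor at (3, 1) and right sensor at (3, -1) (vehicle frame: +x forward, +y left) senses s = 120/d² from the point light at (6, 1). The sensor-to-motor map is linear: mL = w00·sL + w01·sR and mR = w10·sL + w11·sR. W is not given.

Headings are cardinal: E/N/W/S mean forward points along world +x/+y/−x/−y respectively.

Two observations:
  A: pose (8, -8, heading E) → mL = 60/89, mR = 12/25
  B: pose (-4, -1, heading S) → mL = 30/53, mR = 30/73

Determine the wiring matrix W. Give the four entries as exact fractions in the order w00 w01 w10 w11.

1/2 0 0 1/2

obs A: pose=(8,-8,E) → sL=120/89, sR=24/25, mL=60/89, mR=12/25
obs B: pose=(-4,-1,S) → sL=60/53, sR=60/73, mL=30/53, mR=30/73
sensor matrix S = [[120/89, 24/25], [60/53, 60/73]]; det S = 36864/1721705
solve [mL_A; mL_B] = S·[w00; w01] and [mR_A; mR_B] = S·[w10; w11]:
  w00 = 1/2, w01 = 0, w10 = 0, w11 = 1/2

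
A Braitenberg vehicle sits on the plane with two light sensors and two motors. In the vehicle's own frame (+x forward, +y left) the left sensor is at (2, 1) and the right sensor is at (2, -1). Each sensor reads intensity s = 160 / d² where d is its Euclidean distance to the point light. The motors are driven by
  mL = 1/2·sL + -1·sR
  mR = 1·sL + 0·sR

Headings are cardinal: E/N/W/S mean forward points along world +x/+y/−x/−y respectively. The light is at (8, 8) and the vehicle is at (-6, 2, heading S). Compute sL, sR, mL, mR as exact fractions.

left sensor world pos  = (-5, 0); dL² = 233
right sensor world pos = (-7, 0); dR² = 289
sL = 160/233 = 160/233
sR = 160/289 = 160/289
mL = 1/2·sL + -1·sR = -14160/67337
mR = 1·sL + 0·sR = 160/233

160/233 160/289 -14160/67337 160/233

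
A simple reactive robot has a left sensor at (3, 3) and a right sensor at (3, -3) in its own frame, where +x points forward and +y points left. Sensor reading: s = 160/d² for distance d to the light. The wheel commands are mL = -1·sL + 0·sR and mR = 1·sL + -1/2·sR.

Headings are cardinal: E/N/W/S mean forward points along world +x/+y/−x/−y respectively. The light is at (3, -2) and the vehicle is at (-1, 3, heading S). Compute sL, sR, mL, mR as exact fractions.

left sensor world pos  = (2, 0); dL² = 5
right sensor world pos = (-4, 0); dR² = 53
sL = 160/5 = 32
sR = 160/53 = 160/53
mL = -1·sL + 0·sR = -32
mR = 1·sL + -1/2·sR = 1616/53

32 160/53 -32 1616/53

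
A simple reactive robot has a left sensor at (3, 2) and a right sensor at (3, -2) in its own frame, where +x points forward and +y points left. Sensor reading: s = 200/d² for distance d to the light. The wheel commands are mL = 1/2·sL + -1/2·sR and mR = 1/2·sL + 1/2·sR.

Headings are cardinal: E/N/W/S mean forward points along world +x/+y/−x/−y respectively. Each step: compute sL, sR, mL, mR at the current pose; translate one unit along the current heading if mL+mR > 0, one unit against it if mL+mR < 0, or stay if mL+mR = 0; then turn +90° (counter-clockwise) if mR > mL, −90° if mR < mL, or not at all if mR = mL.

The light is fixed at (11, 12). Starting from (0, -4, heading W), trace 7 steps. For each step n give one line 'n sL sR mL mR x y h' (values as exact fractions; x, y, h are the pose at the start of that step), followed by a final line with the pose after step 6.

0 5/13 25/49 -40/637 285/637 0 -4 W
1 200/461 200/557 9600/256777 101800/256777 -1 -4 S
2 100/153 100/221 200/1989 1100/1989 -1 -5 E
3 40/73 200/277 -1760/20221 12840/20221 0 -5 N
4 5/13 25/49 -40/637 285/637 0 -4 W
5 200/461 200/557 9600/256777 101800/256777 -1 -4 S
6 100/153 100/221 200/1989 1100/1989 -1 -5 E
final 0 -5 N

n=0: pose=(0,-4,W); sL=5/13, sR=25/49; mL=-40/637, mR=285/637; mL+mR=5/13 → advance +1; mR−mL=25/49 → turn +1·90°
n=1: pose=(-1,-4,S); sL=200/461, sR=200/557; mL=9600/256777, mR=101800/256777; mL+mR=200/461 → advance +1; mR−mL=200/557 → turn +1·90°
n=2: pose=(-1,-5,E); sL=100/153, sR=100/221; mL=200/1989, mR=1100/1989; mL+mR=100/153 → advance +1; mR−mL=100/221 → turn +1·90°
n=3: pose=(0,-5,N); sL=40/73, sR=200/277; mL=-1760/20221, mR=12840/20221; mL+mR=40/73 → advance +1; mR−mL=200/277 → turn +1·90°
n=4: pose=(0,-4,W); sL=5/13, sR=25/49; mL=-40/637, mR=285/637; mL+mR=5/13 → advance +1; mR−mL=25/49 → turn +1·90°
n=5: pose=(-1,-4,S); sL=200/461, sR=200/557; mL=9600/256777, mR=101800/256777; mL+mR=200/461 → advance +1; mR−mL=200/557 → turn +1·90°
n=6: pose=(-1,-5,E); sL=100/153, sR=100/221; mL=200/1989, mR=1100/1989; mL+mR=100/153 → advance +1; mR−mL=100/221 → turn +1·90°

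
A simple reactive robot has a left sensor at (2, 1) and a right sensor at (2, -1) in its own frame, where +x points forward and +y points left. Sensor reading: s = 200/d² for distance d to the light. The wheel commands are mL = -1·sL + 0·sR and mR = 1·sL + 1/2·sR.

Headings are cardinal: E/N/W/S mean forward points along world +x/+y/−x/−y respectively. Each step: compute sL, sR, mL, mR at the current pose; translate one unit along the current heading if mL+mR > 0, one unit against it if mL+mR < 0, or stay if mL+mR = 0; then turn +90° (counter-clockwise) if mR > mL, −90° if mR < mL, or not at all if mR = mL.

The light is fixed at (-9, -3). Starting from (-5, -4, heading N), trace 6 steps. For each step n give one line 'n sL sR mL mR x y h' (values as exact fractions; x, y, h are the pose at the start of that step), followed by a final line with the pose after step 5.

0 20 100/13 -20 310/13 -5 -4 N
1 40 40 -40 60 -5 -3 W
2 10 25 -10 45/2 -6 -3 S
3 8 200/29 -8 332/29 -6 -4 E
4 20 100/13 -20 310/13 -5 -4 N
5 40 40 -40 60 -5 -3 W
final -6 -3 S

n=0: pose=(-5,-4,N); sL=20, sR=100/13; mL=-20, mR=310/13; mL+mR=50/13 → advance +1; mR−mL=570/13 → turn +1·90°
n=1: pose=(-5,-3,W); sL=40, sR=40; mL=-40, mR=60; mL+mR=20 → advance +1; mR−mL=100 → turn +1·90°
n=2: pose=(-6,-3,S); sL=10, sR=25; mL=-10, mR=45/2; mL+mR=25/2 → advance +1; mR−mL=65/2 → turn +1·90°
n=3: pose=(-6,-4,E); sL=8, sR=200/29; mL=-8, mR=332/29; mL+mR=100/29 → advance +1; mR−mL=564/29 → turn +1·90°
n=4: pose=(-5,-4,N); sL=20, sR=100/13; mL=-20, mR=310/13; mL+mR=50/13 → advance +1; mR−mL=570/13 → turn +1·90°
n=5: pose=(-5,-3,W); sL=40, sR=40; mL=-40, mR=60; mL+mR=20 → advance +1; mR−mL=100 → turn +1·90°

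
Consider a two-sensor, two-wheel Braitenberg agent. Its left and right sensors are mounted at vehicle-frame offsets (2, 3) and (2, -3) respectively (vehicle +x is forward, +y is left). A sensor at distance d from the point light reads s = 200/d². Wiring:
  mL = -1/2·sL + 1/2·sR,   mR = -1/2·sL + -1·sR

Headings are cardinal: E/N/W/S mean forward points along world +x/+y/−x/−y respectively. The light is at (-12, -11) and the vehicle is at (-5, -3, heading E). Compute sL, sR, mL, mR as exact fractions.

left sensor world pos  = (-3, 0); dL² = 202
right sensor world pos = (-3, -6); dR² = 106
sL = 200/202 = 100/101
sR = 200/106 = 100/53
mL = -1/2·sL + 1/2·sR = 2400/5353
mR = -1/2·sL + -1·sR = -12750/5353

100/101 100/53 2400/5353 -12750/5353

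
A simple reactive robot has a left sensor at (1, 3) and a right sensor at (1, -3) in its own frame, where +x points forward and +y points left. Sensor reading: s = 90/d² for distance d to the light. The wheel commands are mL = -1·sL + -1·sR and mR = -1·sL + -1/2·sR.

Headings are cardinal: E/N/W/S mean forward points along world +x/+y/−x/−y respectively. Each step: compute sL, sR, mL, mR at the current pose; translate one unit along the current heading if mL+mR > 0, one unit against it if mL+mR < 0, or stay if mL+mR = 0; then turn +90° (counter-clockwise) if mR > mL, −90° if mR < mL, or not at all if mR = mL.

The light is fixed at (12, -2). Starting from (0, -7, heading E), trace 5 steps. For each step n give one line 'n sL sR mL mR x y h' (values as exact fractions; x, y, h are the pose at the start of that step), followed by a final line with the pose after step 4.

0 18/25 18/37 -1116/925 -891/925 0 -7 E
1 45/136 45/58 -4365/3944 -2835/3944 -1 -7 N
2 90/277 18/41 -8676/11357 -6183/11357 -1 -8 W
3 9/13 45/137 -1818/1781 -3051/3562 0 -8 S
4 18/25 18/37 -1116/925 -891/925 0 -7 E
final -1 -7 N

n=0: pose=(0,-7,E); sL=18/25, sR=18/37; mL=-1116/925, mR=-891/925; mL+mR=-2007/925 → advance -1; mR−mL=9/37 → turn +1·90°
n=1: pose=(-1,-7,N); sL=45/136, sR=45/58; mL=-4365/3944, mR=-2835/3944; mL+mR=-900/493 → advance -1; mR−mL=45/116 → turn +1·90°
n=2: pose=(-1,-8,W); sL=90/277, sR=18/41; mL=-8676/11357, mR=-6183/11357; mL+mR=-14859/11357 → advance -1; mR−mL=9/41 → turn +1·90°
n=3: pose=(0,-8,S); sL=9/13, sR=45/137; mL=-1818/1781, mR=-3051/3562; mL+mR=-6687/3562 → advance -1; mR−mL=45/274 → turn +1·90°
n=4: pose=(0,-7,E); sL=18/25, sR=18/37; mL=-1116/925, mR=-891/925; mL+mR=-2007/925 → advance -1; mR−mL=9/37 → turn +1·90°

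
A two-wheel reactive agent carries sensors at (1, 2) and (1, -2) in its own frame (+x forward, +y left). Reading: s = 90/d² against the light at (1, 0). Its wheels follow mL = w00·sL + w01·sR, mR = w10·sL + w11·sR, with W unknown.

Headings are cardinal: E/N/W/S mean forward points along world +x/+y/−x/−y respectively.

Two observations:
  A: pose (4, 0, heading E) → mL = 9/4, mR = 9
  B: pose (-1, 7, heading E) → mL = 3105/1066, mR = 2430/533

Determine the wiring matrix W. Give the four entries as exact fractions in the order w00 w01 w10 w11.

-1/2 1 1 1

obs A: pose=(4,0,E) → sL=9/2, sR=9/2, mL=9/4, mR=9
obs B: pose=(-1,7,E) → sL=45/41, sR=45/13, mL=3105/1066, mR=2430/533
sensor matrix S = [[9/2, 9/2], [45/41, 45/13]]; det S = 5670/533
solve [mL_A; mL_B] = S·[w00; w01] and [mR_A; mR_B] = S·[w10; w11]:
  w00 = -1/2, w01 = 1, w10 = 1, w11 = 1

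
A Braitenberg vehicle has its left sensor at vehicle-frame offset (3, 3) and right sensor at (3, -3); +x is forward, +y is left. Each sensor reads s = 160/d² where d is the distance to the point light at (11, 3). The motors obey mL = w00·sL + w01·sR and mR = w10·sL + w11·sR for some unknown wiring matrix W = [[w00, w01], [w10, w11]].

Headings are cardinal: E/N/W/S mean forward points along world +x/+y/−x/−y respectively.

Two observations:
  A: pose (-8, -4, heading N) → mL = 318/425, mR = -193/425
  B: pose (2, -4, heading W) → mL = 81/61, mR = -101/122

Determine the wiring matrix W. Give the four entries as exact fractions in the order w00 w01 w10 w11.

obs A: pose=(-8,-4,N) → sL=8/25, sR=10/17, mL=318/425, mR=-193/425
obs B: pose=(2,-4,W) → sL=40/61, sR=1, mL=81/61, mR=-101/122
sensor matrix S = [[8/25, 10/17], [40/61, 1]]; det S = -1704/25925
solve [mL_A; mL_B] = S·[w00; w01] and [mR_A; mR_B] = S·[w10; w11]:
  w00 = 1/2, w01 = 1, w10 = -1/2, w11 = -1/2

1/2 1 -1/2 -1/2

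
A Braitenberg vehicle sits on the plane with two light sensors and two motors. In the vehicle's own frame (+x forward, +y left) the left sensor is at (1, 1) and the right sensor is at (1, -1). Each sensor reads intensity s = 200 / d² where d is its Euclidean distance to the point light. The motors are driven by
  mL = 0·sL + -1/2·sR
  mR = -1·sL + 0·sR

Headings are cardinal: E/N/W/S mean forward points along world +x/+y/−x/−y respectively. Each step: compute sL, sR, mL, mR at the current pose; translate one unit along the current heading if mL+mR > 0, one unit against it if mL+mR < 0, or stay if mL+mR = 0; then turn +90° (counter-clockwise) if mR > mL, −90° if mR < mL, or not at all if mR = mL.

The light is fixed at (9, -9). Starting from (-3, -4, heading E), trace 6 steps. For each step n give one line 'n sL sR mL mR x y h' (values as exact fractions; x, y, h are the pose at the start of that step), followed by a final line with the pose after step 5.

n=0: pose=(-3,-4,E); sL=200/157, sR=200/137; mL=-100/137, mR=-200/157; mL+mR=-43100/21509 → advance -1; mR−mL=-11700/21509 → turn -1·90°
n=1: pose=(-4,-4,S); sL=5/4, sR=50/53; mL=-25/53, mR=-5/4; mL+mR=-365/212 → advance -1; mR−mL=-165/212 → turn -1·90°
n=2: pose=(-4,-3,W); sL=200/221, sR=40/49; mL=-20/49, mR=-200/221; mL+mR=-14220/10829 → advance -1; mR−mL=-5380/10829 → turn -1·90°
n=3: pose=(-3,-3,N); sL=100/109, sR=20/17; mL=-10/17, mR=-100/109; mL+mR=-2790/1853 → advance -1; mR−mL=-610/1853 → turn -1·90°
n=4: pose=(-3,-4,E); sL=200/157, sR=200/137; mL=-100/137, mR=-200/157; mL+mR=-43100/21509 → advance -1; mR−mL=-11700/21509 → turn -1·90°
n=5: pose=(-4,-4,S); sL=5/4, sR=50/53; mL=-25/53, mR=-5/4; mL+mR=-365/212 → advance -1; mR−mL=-165/212 → turn -1·90°

0 200/157 200/137 -100/137 -200/157 -3 -4 E
1 5/4 50/53 -25/53 -5/4 -4 -4 S
2 200/221 40/49 -20/49 -200/221 -4 -3 W
3 100/109 20/17 -10/17 -100/109 -3 -3 N
4 200/157 200/137 -100/137 -200/157 -3 -4 E
5 5/4 50/53 -25/53 -5/4 -4 -4 S
final -4 -3 W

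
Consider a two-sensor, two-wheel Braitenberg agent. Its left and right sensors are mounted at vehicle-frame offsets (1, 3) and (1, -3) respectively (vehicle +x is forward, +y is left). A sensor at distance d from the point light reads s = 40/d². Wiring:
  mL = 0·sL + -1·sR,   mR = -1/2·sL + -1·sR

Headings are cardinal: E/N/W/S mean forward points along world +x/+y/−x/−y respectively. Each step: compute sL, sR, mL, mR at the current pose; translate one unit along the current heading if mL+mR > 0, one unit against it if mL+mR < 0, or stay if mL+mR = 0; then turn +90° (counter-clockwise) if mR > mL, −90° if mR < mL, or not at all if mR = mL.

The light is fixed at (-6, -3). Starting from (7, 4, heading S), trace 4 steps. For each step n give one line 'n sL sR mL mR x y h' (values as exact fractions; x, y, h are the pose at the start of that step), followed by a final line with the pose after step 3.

n=0: pose=(7,4,S); sL=10/73, sR=5/17; mL=-5/17, mR=-450/1241; mL+mR=-815/1241 → advance -1; mR−mL=-5/73 → turn -1·90°
n=1: pose=(7,5,W); sL=40/169, sR=8/53; mL=-8/53, mR=-2412/8957; mL+mR=-3764/8957 → advance -1; mR−mL=-20/169 → turn -1·90°
n=2: pose=(8,5,N); sL=20/101, sR=4/37; mL=-4/37, mR=-774/3737; mL+mR=-1178/3737 → advance -1; mR−mL=-10/101 → turn -1·90°
n=3: pose=(8,4,E); sL=8/65, sR=40/241; mL=-40/241, mR=-3564/15665; mL+mR=-6164/15665 → advance -1; mR−mL=-4/65 → turn -1·90°

0 10/73 5/17 -5/17 -450/1241 7 4 S
1 40/169 8/53 -8/53 -2412/8957 7 5 W
2 20/101 4/37 -4/37 -774/3737 8 5 N
3 8/65 40/241 -40/241 -3564/15665 8 4 E
final 7 4 S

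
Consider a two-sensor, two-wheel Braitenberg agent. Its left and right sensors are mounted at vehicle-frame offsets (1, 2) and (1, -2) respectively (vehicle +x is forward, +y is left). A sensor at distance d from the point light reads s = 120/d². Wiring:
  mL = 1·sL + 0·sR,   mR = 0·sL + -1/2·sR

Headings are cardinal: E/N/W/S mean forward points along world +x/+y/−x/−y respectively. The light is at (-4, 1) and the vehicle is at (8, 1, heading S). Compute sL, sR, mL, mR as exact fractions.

left sensor world pos  = (10, 0); dL² = 197
right sensor world pos = (6, 0); dR² = 101
sL = 120/197 = 120/197
sR = 120/101 = 120/101
mL = 1·sL + 0·sR = 120/197
mR = 0·sL + -1/2·sR = -60/101

120/197 120/101 120/197 -60/101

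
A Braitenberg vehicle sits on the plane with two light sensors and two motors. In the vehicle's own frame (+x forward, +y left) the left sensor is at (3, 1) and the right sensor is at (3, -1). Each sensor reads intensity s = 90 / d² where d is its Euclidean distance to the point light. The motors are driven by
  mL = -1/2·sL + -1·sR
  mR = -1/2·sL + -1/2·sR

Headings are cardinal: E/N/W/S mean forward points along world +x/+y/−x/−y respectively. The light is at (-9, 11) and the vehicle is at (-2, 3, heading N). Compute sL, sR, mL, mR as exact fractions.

left sensor world pos  = (-3, 6); dL² = 61
right sensor world pos = (-1, 6); dR² = 89
sL = 90/61 = 90/61
sR = 90/89 = 90/89
mL = -1/2·sL + -1·sR = -9495/5429
mR = -1/2·sL + -1/2·sR = -6750/5429

90/61 90/89 -9495/5429 -6750/5429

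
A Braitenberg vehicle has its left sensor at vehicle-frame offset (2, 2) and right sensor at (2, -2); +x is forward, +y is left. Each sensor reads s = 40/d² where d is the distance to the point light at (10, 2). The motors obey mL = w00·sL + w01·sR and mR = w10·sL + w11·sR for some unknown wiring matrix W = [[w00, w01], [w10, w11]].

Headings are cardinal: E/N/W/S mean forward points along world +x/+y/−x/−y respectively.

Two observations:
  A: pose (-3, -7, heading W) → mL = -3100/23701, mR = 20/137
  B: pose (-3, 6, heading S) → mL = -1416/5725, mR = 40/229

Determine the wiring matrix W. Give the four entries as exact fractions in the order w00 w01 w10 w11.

obs A: pose=(-3,-7,W) → sL=20/173, sR=20/137, mL=-3100/23701, mR=20/137
obs B: pose=(-3,6,S) → sL=8/25, sR=40/229, mL=-1416/5725, mR=40/229
sensor matrix S = [[20/173, 20/137], [8/25, 40/229]]; det S = -719744/27137645
solve [mL_A; mL_B] = S·[w00; w01] and [mR_A; mR_B] = S·[w10; w11]:
  w00 = -1/2, w01 = -1/2, w10 = 0, w11 = 1

-1/2 -1/2 0 1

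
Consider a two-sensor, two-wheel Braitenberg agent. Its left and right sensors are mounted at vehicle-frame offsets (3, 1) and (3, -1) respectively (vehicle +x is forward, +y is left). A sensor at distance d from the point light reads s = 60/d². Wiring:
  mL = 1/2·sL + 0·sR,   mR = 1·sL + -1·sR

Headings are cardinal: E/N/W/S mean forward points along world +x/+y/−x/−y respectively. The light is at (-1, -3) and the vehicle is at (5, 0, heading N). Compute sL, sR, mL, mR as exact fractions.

60/61 12/17 30/61 288/1037

left sensor world pos  = (4, 3); dL² = 61
right sensor world pos = (6, 3); dR² = 85
sL = 60/61 = 60/61
sR = 60/85 = 12/17
mL = 1/2·sL + 0·sR = 30/61
mR = 1·sL + -1·sR = 288/1037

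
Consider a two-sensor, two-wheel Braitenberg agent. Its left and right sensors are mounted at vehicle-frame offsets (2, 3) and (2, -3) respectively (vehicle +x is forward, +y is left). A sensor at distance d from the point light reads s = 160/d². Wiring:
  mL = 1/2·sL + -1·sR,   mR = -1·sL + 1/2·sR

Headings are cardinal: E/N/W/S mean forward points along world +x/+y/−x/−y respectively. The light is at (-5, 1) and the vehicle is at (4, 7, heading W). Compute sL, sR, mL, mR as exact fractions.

left sensor world pos  = (2, 4); dL² = 58
right sensor world pos = (2, 10); dR² = 130
sL = 160/58 = 80/29
sR = 160/130 = 16/13
mL = 1/2·sL + -1·sR = 56/377
mR = -1·sL + 1/2·sR = -808/377

80/29 16/13 56/377 -808/377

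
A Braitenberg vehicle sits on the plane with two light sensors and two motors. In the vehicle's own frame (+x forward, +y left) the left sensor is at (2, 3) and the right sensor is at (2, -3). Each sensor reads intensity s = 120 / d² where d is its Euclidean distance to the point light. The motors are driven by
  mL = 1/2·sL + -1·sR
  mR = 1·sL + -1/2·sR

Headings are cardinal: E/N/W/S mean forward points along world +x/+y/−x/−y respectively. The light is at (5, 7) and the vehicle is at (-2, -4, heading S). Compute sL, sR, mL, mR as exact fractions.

24/37 120/269 -1212/9953 4236/9953

left sensor world pos  = (1, -6); dL² = 185
right sensor world pos = (-5, -6); dR² = 269
sL = 120/185 = 24/37
sR = 120/269 = 120/269
mL = 1/2·sL + -1·sR = -1212/9953
mR = 1·sL + -1/2·sR = 4236/9953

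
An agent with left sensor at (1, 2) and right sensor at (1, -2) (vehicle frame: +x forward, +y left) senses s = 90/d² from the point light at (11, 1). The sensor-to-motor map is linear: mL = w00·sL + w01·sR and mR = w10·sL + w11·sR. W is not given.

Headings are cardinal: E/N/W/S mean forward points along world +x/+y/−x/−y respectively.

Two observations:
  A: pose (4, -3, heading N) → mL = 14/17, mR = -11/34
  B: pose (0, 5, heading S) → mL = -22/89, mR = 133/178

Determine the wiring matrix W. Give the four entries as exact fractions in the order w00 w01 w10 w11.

-1/2 1/2 1 -1/2

obs A: pose=(4,-3,N) → sL=1, sR=45/17, mL=14/17, mR=-11/34
obs B: pose=(0,5,S) → sL=1, sR=45/89, mL=-22/89, mR=133/178
sensor matrix S = [[1, 45/17], [1, 45/89]]; det S = -3240/1513
solve [mL_A; mL_B] = S·[w00; w01] and [mR_A; mR_B] = S·[w10; w11]:
  w00 = -1/2, w01 = 1/2, w10 = 1, w11 = -1/2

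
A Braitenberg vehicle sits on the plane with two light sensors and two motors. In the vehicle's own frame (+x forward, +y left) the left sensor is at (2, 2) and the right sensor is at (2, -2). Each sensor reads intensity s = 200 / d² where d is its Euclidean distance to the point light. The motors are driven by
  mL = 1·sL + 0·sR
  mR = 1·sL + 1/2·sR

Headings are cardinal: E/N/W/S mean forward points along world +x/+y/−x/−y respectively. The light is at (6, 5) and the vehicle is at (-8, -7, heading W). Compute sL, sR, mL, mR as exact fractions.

50/113 50/89 50/113 7275/10057

left sensor world pos  = (-10, -9); dL² = 452
right sensor world pos = (-10, -5); dR² = 356
sL = 200/452 = 50/113
sR = 200/356 = 50/89
mL = 1·sL + 0·sR = 50/113
mR = 1·sL + 1/2·sR = 7275/10057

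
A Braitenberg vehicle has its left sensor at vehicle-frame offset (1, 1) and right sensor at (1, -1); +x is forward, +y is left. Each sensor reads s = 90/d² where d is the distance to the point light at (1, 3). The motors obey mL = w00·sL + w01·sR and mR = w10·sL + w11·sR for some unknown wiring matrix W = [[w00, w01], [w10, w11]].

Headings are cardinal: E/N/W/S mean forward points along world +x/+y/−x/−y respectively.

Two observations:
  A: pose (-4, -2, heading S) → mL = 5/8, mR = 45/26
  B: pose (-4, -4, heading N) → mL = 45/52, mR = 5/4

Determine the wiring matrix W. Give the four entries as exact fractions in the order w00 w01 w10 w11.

0 1/2 1 0

obs A: pose=(-4,-2,S) → sL=45/26, sR=5/4, mL=5/8, mR=45/26
obs B: pose=(-4,-4,N) → sL=5/4, sR=45/26, mL=45/52, mR=5/4
sensor matrix S = [[45/26, 5/4], [5/4, 45/26]]; det S = 3875/2704
solve [mL_A; mL_B] = S·[w00; w01] and [mR_A; mR_B] = S·[w10; w11]:
  w00 = 0, w01 = 1/2, w10 = 1, w11 = 0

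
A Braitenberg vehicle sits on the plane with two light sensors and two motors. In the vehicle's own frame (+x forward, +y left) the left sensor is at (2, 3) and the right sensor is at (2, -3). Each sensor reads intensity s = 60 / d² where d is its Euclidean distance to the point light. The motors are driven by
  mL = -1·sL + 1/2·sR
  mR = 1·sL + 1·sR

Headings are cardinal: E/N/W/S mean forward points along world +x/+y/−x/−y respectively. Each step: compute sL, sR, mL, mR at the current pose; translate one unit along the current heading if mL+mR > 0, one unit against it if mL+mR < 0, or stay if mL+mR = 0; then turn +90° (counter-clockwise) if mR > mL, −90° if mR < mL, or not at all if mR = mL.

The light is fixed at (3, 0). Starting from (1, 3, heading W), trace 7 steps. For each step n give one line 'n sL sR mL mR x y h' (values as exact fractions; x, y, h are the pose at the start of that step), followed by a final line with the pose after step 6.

0 15/4 15/13 -165/52 255/52 1 3 W
1 60 60/37 -2190/37 2280/37 0 3 S
2 30/13 30 165/13 420/13 0 2 E
3 60/41 60/17 210/697 3480/697 1 2 N
4 15/4 15/13 -165/52 255/52 1 3 W
5 60 60/37 -2190/37 2280/37 0 3 S
6 30/13 30 165/13 420/13 0 2 E
final 1 2 N

n=0: pose=(1,3,W); sL=15/4, sR=15/13; mL=-165/52, mR=255/52; mL+mR=45/26 → advance +1; mR−mL=105/13 → turn +1·90°
n=1: pose=(0,3,S); sL=60, sR=60/37; mL=-2190/37, mR=2280/37; mL+mR=90/37 → advance +1; mR−mL=4470/37 → turn +1·90°
n=2: pose=(0,2,E); sL=30/13, sR=30; mL=165/13, mR=420/13; mL+mR=45 → advance +1; mR−mL=255/13 → turn +1·90°
n=3: pose=(1,2,N); sL=60/41, sR=60/17; mL=210/697, mR=3480/697; mL+mR=90/17 → advance +1; mR−mL=3270/697 → turn +1·90°
n=4: pose=(1,3,W); sL=15/4, sR=15/13; mL=-165/52, mR=255/52; mL+mR=45/26 → advance +1; mR−mL=105/13 → turn +1·90°
n=5: pose=(0,3,S); sL=60, sR=60/37; mL=-2190/37, mR=2280/37; mL+mR=90/37 → advance +1; mR−mL=4470/37 → turn +1·90°
n=6: pose=(0,2,E); sL=30/13, sR=30; mL=165/13, mR=420/13; mL+mR=45 → advance +1; mR−mL=255/13 → turn +1·90°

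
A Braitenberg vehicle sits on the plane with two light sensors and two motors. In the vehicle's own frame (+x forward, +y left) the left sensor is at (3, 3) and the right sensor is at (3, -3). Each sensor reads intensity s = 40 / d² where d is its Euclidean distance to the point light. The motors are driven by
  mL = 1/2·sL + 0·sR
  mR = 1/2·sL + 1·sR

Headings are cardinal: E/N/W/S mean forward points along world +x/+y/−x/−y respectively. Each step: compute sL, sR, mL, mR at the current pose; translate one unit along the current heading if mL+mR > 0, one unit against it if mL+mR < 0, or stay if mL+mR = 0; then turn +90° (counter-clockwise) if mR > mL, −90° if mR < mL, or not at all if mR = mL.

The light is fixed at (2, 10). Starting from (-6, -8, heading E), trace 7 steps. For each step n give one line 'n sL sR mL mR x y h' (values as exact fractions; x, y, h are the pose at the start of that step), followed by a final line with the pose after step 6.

0 4/25 20/233 2/25 966/5825 -6 -8 E
1 8/65 40/241 4/65 3564/15665 -5 -8 N
2 2/25 5/37 1/25 162/925 -5 -7 W
3 8/85 40/521 4/85 5484/44285 -6 -7 S
4 4/25 20/233 2/25 966/5825 -6 -8 E
5 8/65 40/241 4/65 3564/15665 -5 -8 N
6 2/25 5/37 1/25 162/925 -5 -7 W
final -6 -7 S

n=0: pose=(-6,-8,E); sL=4/25, sR=20/233; mL=2/25, mR=966/5825; mL+mR=1432/5825 → advance +1; mR−mL=20/233 → turn +1·90°
n=1: pose=(-5,-8,N); sL=8/65, sR=40/241; mL=4/65, mR=3564/15665; mL+mR=4528/15665 → advance +1; mR−mL=40/241 → turn +1·90°
n=2: pose=(-5,-7,W); sL=2/25, sR=5/37; mL=1/25, mR=162/925; mL+mR=199/925 → advance +1; mR−mL=5/37 → turn +1·90°
n=3: pose=(-6,-7,S); sL=8/85, sR=40/521; mL=4/85, mR=5484/44285; mL+mR=7568/44285 → advance +1; mR−mL=40/521 → turn +1·90°
n=4: pose=(-6,-8,E); sL=4/25, sR=20/233; mL=2/25, mR=966/5825; mL+mR=1432/5825 → advance +1; mR−mL=20/233 → turn +1·90°
n=5: pose=(-5,-8,N); sL=8/65, sR=40/241; mL=4/65, mR=3564/15665; mL+mR=4528/15665 → advance +1; mR−mL=40/241 → turn +1·90°
n=6: pose=(-5,-7,W); sL=2/25, sR=5/37; mL=1/25, mR=162/925; mL+mR=199/925 → advance +1; mR−mL=5/37 → turn +1·90°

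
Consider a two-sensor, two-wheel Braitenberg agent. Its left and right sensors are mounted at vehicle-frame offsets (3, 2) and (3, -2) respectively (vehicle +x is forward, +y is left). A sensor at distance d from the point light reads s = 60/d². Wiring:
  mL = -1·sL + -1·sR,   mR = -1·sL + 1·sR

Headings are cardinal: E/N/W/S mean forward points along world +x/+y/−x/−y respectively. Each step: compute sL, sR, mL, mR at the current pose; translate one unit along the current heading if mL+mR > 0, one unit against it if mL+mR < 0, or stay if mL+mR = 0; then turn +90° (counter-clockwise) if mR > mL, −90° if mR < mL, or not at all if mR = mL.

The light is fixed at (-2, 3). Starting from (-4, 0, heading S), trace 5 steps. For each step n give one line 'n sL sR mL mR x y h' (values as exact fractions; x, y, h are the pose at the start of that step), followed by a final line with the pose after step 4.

n=0: pose=(-4,0,S); sL=5/3, sR=15/13; mL=-110/39, mR=-20/39; mL+mR=-10/3 → advance -1; mR−mL=30/13 → turn +1·90°
n=1: pose=(-4,1,E); sL=60, sR=60/17; mL=-1080/17, mR=-960/17; mL+mR=-120 → advance -1; mR−mL=120/17 → turn +1·90°
n=2: pose=(-5,1,N); sL=30/13, sR=30; mL=-420/13, mR=360/13; mL+mR=-60/13 → advance -1; mR−mL=60 → turn +1·90°
n=3: pose=(-5,0,W); sL=60/61, sR=60/37; mL=-5880/2257, mR=1440/2257; mL+mR=-120/61 → advance -1; mR−mL=120/37 → turn +1·90°
n=4: pose=(-4,0,S); sL=5/3, sR=15/13; mL=-110/39, mR=-20/39; mL+mR=-10/3 → advance -1; mR−mL=30/13 → turn +1·90°

0 5/3 15/13 -110/39 -20/39 -4 0 S
1 60 60/17 -1080/17 -960/17 -4 1 E
2 30/13 30 -420/13 360/13 -5 1 N
3 60/61 60/37 -5880/2257 1440/2257 -5 0 W
4 5/3 15/13 -110/39 -20/39 -4 0 S
final -4 1 E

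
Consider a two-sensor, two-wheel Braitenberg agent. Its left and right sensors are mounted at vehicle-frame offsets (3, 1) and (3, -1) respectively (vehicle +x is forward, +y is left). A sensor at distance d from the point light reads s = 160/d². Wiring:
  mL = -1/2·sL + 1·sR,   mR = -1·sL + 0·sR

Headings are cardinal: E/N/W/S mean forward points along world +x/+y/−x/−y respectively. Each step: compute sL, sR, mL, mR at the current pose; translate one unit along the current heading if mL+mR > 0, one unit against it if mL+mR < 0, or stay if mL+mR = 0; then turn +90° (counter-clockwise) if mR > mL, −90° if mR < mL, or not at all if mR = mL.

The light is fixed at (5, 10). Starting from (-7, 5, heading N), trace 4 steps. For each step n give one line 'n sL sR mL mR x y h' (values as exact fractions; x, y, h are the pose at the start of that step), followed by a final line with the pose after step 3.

0 160/173 32/25 3536/4325 -160/173 -7 5 N
1 80/53 16/13 328/689 -80/53 -7 4 E
2 32/45 160/277 2768/12465 -32/45 -8 4 S
3 40/73 10/17 390/1241 -40/73 -8 5 W
final -7 5 N

n=0: pose=(-7,5,N); sL=160/173, sR=32/25; mL=3536/4325, mR=-160/173; mL+mR=-464/4325 → advance -1; mR−mL=-7536/4325 → turn -1·90°
n=1: pose=(-7,4,E); sL=80/53, sR=16/13; mL=328/689, mR=-80/53; mL+mR=-712/689 → advance -1; mR−mL=-1368/689 → turn -1·90°
n=2: pose=(-8,4,S); sL=32/45, sR=160/277; mL=2768/12465, mR=-32/45; mL+mR=-2032/4155 → advance -1; mR−mL=-11632/12465 → turn -1·90°
n=3: pose=(-8,5,W); sL=40/73, sR=10/17; mL=390/1241, mR=-40/73; mL+mR=-290/1241 → advance -1; mR−mL=-1070/1241 → turn -1·90°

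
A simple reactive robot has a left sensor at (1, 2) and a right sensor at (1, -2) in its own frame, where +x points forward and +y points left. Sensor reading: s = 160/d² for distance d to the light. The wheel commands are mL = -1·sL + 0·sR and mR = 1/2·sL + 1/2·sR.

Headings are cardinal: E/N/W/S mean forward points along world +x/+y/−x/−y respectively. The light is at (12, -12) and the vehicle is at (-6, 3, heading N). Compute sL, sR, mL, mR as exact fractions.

left sensor world pos  = (-8, 4); dL² = 656
right sensor world pos = (-4, 4); dR² = 512
sL = 160/656 = 10/41
sR = 160/512 = 5/16
mL = -1·sL + 0·sR = -10/41
mR = 1/2·sL + 1/2·sR = 365/1312

10/41 5/16 -10/41 365/1312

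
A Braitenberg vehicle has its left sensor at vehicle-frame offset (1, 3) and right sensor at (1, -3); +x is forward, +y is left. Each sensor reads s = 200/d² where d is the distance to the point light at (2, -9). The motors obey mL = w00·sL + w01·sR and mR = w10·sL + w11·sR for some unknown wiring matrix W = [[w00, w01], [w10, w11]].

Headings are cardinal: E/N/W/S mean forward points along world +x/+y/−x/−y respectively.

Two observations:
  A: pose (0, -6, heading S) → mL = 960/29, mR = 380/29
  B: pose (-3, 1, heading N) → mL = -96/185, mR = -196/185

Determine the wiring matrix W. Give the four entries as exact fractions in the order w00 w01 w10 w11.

obs A: pose=(0,-6,S) → sL=40, sR=200/29, mL=960/29, mR=380/29
obs B: pose=(-3,1,N) → sL=40/37, sR=8/5, mL=-96/185, mR=-196/185
sensor matrix S = [[40, 200/29], [40/37, 8/5]]; det S = 60672/1073
solve [mL_A; mL_B] = S·[w00; w01] and [mR_A; mR_B] = S·[w10; w11]:
  w00 = 1, w01 = -1, w10 = 1/2, w11 = -1

1 -1 1/2 -1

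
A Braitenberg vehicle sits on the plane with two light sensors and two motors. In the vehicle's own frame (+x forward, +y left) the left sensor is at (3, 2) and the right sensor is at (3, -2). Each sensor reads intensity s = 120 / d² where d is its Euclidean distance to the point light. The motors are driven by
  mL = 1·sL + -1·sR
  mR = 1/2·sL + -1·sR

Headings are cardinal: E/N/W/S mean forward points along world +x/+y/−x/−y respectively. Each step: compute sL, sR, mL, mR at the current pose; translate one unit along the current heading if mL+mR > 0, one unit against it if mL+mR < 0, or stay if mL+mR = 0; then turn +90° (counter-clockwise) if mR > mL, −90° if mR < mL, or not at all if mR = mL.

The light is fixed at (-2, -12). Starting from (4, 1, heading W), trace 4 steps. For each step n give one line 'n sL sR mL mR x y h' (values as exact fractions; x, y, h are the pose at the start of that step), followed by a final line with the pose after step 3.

0 12/13 20/39 16/39 -2/39 4 1 W
1 24/53 24/61 192/3233 -540/3233 3 1 N
2 6/13 30/41 -144/533 -267/533 3 0 E
3 40/39 24/17 -256/663 -596/663 2 0 S
final 2 1 W

n=0: pose=(4,1,W); sL=12/13, sR=20/39; mL=16/39, mR=-2/39; mL+mR=14/39 → advance +1; mR−mL=-6/13 → turn -1·90°
n=1: pose=(3,1,N); sL=24/53, sR=24/61; mL=192/3233, mR=-540/3233; mL+mR=-348/3233 → advance -1; mR−mL=-12/53 → turn -1·90°
n=2: pose=(3,0,E); sL=6/13, sR=30/41; mL=-144/533, mR=-267/533; mL+mR=-411/533 → advance -1; mR−mL=-3/13 → turn -1·90°
n=3: pose=(2,0,S); sL=40/39, sR=24/17; mL=-256/663, mR=-596/663; mL+mR=-284/221 → advance -1; mR−mL=-20/39 → turn -1·90°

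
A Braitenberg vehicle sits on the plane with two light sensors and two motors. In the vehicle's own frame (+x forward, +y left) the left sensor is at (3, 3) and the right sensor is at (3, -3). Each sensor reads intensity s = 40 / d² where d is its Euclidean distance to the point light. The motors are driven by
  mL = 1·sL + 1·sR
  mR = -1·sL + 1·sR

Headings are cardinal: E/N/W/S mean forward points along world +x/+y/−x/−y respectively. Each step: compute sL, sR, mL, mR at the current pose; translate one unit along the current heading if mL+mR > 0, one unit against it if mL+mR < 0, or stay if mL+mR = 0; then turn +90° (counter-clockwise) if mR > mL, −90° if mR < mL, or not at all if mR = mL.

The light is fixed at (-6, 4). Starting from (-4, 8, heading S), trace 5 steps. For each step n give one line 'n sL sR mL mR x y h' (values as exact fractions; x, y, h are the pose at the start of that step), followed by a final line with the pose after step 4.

n=0: pose=(-4,8,S); sL=20/13, sR=20; mL=280/13, mR=240/13; mL+mR=40 → advance +1; mR−mL=-40/13 → turn -1·90°
n=1: pose=(-4,7,W); sL=40, sR=40/37; mL=1520/37, mR=-1440/37; mL+mR=80/37 → advance +1; mR−mL=-80 → turn -1·90°
n=2: pose=(-5,7,N); sL=1, sR=10/13; mL=23/13, mR=-3/13; mL+mR=20/13 → advance +1; mR−mL=-2 → turn -1·90°
n=3: pose=(-5,8,E); sL=8/13, sR=40/17; mL=656/221, mR=384/221; mL+mR=80/17 → advance +1; mR−mL=-16/13 → turn -1·90°
n=4: pose=(-4,8,S); sL=20/13, sR=20; mL=280/13, mR=240/13; mL+mR=40 → advance +1; mR−mL=-40/13 → turn -1·90°

0 20/13 20 280/13 240/13 -4 8 S
1 40 40/37 1520/37 -1440/37 -4 7 W
2 1 10/13 23/13 -3/13 -5 7 N
3 8/13 40/17 656/221 384/221 -5 8 E
4 20/13 20 280/13 240/13 -4 8 S
final -4 7 W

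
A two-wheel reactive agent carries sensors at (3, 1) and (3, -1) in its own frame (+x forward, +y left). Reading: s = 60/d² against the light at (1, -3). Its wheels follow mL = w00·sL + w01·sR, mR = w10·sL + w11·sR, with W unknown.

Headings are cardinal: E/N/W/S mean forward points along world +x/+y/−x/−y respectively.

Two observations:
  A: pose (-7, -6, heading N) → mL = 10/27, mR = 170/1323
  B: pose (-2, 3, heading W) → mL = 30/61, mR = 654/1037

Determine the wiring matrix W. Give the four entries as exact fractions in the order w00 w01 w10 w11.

obs A: pose=(-7,-6,N) → sL=20/27, sR=60/49, mL=10/27, mR=170/1323
obs B: pose=(-2,3,W) → sL=60/61, sR=12/17, mL=30/61, mR=654/1037
sensor matrix S = [[20/27, 60/49], [60/61, 12/17]]; det S = -311680/457317
solve [mL_A; mL_B] = S·[w00; w01] and [mR_A; mR_B] = S·[w10; w11]:
  w00 = 1/2, w01 = 0, w10 = 1, w11 = -1/2

1/2 0 1 -1/2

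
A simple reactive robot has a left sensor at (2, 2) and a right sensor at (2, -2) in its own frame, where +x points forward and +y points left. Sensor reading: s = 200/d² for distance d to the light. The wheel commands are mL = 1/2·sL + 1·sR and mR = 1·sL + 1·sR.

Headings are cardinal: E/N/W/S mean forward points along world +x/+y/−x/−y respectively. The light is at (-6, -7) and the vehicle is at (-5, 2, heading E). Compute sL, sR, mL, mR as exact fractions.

left sensor world pos  = (-3, 4); dL² = 130
right sensor world pos = (-3, 0); dR² = 58
sL = 200/130 = 20/13
sR = 200/58 = 100/29
mL = 1/2·sL + 1·sR = 1590/377
mR = 1·sL + 1·sR = 1880/377

20/13 100/29 1590/377 1880/377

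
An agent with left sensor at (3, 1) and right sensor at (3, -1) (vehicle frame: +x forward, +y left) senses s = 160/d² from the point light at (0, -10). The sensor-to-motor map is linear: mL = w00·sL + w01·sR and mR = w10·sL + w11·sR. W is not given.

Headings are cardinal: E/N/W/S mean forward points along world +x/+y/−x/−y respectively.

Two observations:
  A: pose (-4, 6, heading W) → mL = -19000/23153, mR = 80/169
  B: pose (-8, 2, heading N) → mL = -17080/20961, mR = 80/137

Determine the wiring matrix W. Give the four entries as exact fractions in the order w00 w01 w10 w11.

-1 -1/2 0 1

obs A: pose=(-4,6,W) → sL=80/137, sR=80/169, mL=-19000/23153, mR=80/169
obs B: pose=(-8,2,N) → sL=80/153, sR=80/137, mL=-17080/20961, mR=80/137
sensor matrix S = [[80/137, 80/169], [80/153, 80/137]]; det S = 45363200/485310033
solve [mL_A; mL_B] = S·[w00; w01] and [mR_A; mR_B] = S·[w10; w11]:
  w00 = -1, w01 = -1/2, w10 = 0, w11 = 1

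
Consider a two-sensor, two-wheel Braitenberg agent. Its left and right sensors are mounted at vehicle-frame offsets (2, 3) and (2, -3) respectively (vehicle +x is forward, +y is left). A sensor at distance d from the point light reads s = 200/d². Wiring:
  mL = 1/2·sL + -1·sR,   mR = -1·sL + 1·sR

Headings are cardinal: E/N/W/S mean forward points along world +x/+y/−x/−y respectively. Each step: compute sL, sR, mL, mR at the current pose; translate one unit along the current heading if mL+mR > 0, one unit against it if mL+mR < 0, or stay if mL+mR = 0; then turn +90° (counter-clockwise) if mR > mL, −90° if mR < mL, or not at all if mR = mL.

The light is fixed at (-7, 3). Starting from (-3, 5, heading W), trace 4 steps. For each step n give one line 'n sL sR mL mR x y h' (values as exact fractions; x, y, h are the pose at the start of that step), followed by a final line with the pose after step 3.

0 40 200/29 380/29 -960/29 -3 5 W
1 10 5/2 5/2 -15/2 -2 5 N
2 40/13 200/53 -1540/689 480/689 -2 4 E
3 20 100/29 190/29 -480/29 -3 4 N
final -3 3 E

n=0: pose=(-3,5,W); sL=40, sR=200/29; mL=380/29, mR=-960/29; mL+mR=-20 → advance -1; mR−mL=-1340/29 → turn -1·90°
n=1: pose=(-2,5,N); sL=10, sR=5/2; mL=5/2, mR=-15/2; mL+mR=-5 → advance -1; mR−mL=-10 → turn -1·90°
n=2: pose=(-2,4,E); sL=40/13, sR=200/53; mL=-1540/689, mR=480/689; mL+mR=-20/13 → advance -1; mR−mL=2020/689 → turn +1·90°
n=3: pose=(-3,4,N); sL=20, sR=100/29; mL=190/29, mR=-480/29; mL+mR=-10 → advance -1; mR−mL=-670/29 → turn -1·90°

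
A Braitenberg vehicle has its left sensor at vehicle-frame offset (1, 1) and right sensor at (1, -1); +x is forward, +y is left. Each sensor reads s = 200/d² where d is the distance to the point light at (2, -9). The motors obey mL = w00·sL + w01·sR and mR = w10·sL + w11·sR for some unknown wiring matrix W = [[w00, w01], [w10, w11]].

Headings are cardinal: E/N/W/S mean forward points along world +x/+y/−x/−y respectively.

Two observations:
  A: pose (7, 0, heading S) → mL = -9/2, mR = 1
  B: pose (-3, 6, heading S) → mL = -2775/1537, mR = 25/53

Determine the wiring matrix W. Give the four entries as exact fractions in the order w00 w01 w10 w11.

-1 -1 1/2 0

obs A: pose=(7,0,S) → sL=2, sR=5/2, mL=-9/2, mR=1
obs B: pose=(-3,6,S) → sL=50/53, sR=25/29, mL=-2775/1537, mR=25/53
sensor matrix S = [[2, 5/2], [50/53, 25/29]]; det S = -975/1537
solve [mL_A; mL_B] = S·[w00; w01] and [mR_A; mR_B] = S·[w10; w11]:
  w00 = -1, w01 = -1, w10 = 1/2, w11 = 0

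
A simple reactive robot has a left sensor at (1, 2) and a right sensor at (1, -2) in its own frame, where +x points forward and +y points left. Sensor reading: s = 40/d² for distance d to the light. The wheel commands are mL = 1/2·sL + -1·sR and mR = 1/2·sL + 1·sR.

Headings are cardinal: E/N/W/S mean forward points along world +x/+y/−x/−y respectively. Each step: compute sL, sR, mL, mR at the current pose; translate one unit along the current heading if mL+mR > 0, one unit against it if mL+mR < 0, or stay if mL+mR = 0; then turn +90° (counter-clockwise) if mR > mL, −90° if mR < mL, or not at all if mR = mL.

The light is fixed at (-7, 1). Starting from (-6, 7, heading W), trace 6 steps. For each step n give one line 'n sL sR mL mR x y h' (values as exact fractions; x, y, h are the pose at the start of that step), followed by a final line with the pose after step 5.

0 5/2 5/8 5/8 15/8 -6 7 W
1 40/29 40/29 -20/29 60/29 -7 7 S
2 4/5 4 -18/5 22/5 -7 6 E
3 40/37 8/9 -116/333 476/333 -6 6 N
4 5/2 5/8 5/8 15/8 -6 7 W
5 40/29 40/29 -20/29 60/29 -7 7 S
final -7 6 E

n=0: pose=(-6,7,W); sL=5/2, sR=5/8; mL=5/8, mR=15/8; mL+mR=5/2 → advance +1; mR−mL=5/4 → turn +1·90°
n=1: pose=(-7,7,S); sL=40/29, sR=40/29; mL=-20/29, mR=60/29; mL+mR=40/29 → advance +1; mR−mL=80/29 → turn +1·90°
n=2: pose=(-7,6,E); sL=4/5, sR=4; mL=-18/5, mR=22/5; mL+mR=4/5 → advance +1; mR−mL=8 → turn +1·90°
n=3: pose=(-6,6,N); sL=40/37, sR=8/9; mL=-116/333, mR=476/333; mL+mR=40/37 → advance +1; mR−mL=16/9 → turn +1·90°
n=4: pose=(-6,7,W); sL=5/2, sR=5/8; mL=5/8, mR=15/8; mL+mR=5/2 → advance +1; mR−mL=5/4 → turn +1·90°
n=5: pose=(-7,7,S); sL=40/29, sR=40/29; mL=-20/29, mR=60/29; mL+mR=40/29 → advance +1; mR−mL=80/29 → turn +1·90°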